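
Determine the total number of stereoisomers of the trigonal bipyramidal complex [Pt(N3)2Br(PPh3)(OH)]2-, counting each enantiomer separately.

10

A trigonal bipyramid has two axial and three equatorial sites, which are chemically inequivalent.
Placing the ligands in turn and identifying arrangements related by rotation or reflection leaves 7 distinct geometric isomers.
Of these, 3 lack any improper symmetry element and so occur as enantiomeric pairs, giving 7 + 3 = 10 stereoisomers in total.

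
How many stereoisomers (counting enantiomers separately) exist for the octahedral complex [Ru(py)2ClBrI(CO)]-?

In an octahedral complex each vertex has one trans partner and four cis neighbours.
Placing the ligands in turn and identifying arrangements related by rotation or reflection leaves 9 distinct geometric isomers.
Of these, 6 lack any improper symmetry element and so occur as enantiomeric pairs, giving 9 + 6 = 15 stereoisomers in total.

15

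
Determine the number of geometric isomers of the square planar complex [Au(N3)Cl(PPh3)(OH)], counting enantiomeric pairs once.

Systematic placement gives 3 geometric isomers: (Cl/OH trans, N3/PPh3 trans); (Cl/PPh3 trans, N3/OH trans); (Cl/N3 trans, OH/PPh3 trans).

3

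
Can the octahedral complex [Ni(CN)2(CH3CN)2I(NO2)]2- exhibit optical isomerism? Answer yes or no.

yes

In an octahedral complex each vertex has one trans partner and four cis neighbours.
There are 6 geometric isomers: CN trans, CH3CN trans; CN cis, CH3CN trans; CN cis, CH3CN cis (3 arrangements, 2 chiral); CN trans, CH3CN cis.
Of these, 2 lack any improper symmetry element and so occur as enantiomeric pairs, giving 6 + 2 = 8 stereoisomers in total.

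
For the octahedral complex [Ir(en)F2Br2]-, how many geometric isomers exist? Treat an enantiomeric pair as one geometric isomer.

3

Each en is bidentate and must span two cis positions.
There are 3 geometric isomers: F cis, Br trans; F cis, Br cis (chiral); F trans, Br cis.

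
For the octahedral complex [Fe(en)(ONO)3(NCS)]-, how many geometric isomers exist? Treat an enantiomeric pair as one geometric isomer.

The six octahedral sites form three mutually perpendicular trans pairs.
Each en is bidentate and must span two cis positions.
There are 2 geometric isomers: ONO fac; ONO mer.

2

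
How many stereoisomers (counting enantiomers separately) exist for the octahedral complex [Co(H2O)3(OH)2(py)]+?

3

The six octahedral sites form three mutually perpendicular trans pairs.
Systematic placement gives 3 geometric isomers: H2O mer, OH cis; H2O mer, OH trans; H2O fac, OH cis.
Each arrangement has an internal mirror plane or centre of symmetry, so none is chiral.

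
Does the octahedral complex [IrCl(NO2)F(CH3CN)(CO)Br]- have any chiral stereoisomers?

Placing the ligands in turn and identifying arrangements related by rotation or reflection leaves 15 distinct geometric isomers.
Of these, 15 lack any improper symmetry element and so occur as enantiomeric pairs, giving 15 + 15 = 30 stereoisomers in total.

yes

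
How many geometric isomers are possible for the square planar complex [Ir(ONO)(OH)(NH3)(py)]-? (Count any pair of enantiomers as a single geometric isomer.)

In a square planar complex each vertex has one trans partner and two cis neighbours.
Working through the distinct placements yields 3 geometric isomers: (NH3/ONO trans, OH/py trans); (NH3/py trans, OH/ONO trans); (NH3/OH trans, ONO/py trans).

3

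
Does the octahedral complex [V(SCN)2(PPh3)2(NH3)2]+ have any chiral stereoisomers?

yes

In an octahedral complex each vertex has one trans partner and four cis neighbours.
Systematic placement gives 5 geometric isomers: SCN trans, PPh3 trans, NH3 trans; SCN cis, PPh3 cis, NH3 trans; SCN trans, PPh3 cis, NH3 cis; SCN cis, PPh3 cis, NH3 cis (chiral); SCN cis, PPh3 trans, NH3 cis.
One of these lacks any improper symmetry element and so occurs as an enantiomeric pair, giving 5 + 1 = 6 stereoisomers in total.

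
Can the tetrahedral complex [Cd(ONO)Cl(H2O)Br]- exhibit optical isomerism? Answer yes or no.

All four vertices of a tetrahedron are equivalent and mutually adjacent, so cis/trans isomerism cannot arise.
Only one geometric arrangement is possible; it has no improper symmetry element, so it exists as a pair of enantiomers (2 stereoisomers).

yes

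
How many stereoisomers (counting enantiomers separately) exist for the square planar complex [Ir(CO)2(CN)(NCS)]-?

The distinct arrangements are (2 in all): CO cis; CO trans.
Each arrangement has an internal mirror plane or centre of symmetry, so none is chiral.

2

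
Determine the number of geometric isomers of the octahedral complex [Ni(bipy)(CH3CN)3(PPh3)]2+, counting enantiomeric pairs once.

2

In an octahedral complex each vertex has one trans partner and four cis neighbours.
Each bipy is bidentate and must span two cis positions.
The distinct arrangements are (2 in all): CH3CN mer; CH3CN fac.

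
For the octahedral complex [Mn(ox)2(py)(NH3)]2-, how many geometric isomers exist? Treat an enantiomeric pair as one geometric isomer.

2

Each ox is bidentate and must span two cis positions.
Working through the distinct placements yields 2 geometric isomers: py and NH3 mutually cis (chiral); py and NH3 mutually trans.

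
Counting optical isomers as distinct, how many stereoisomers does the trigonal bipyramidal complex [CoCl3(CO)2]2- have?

3

A trigonal bipyramid has two axial and three equatorial sites, which are chemically inequivalent.
There are 3 geometric isomers: CO both axial; CO one axial, one equatorial; CO both equatorial.
Each arrangement has an internal mirror plane or centre of symmetry, so none is chiral.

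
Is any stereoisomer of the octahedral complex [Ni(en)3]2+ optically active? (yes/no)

yes

The six octahedral sites form three mutually perpendicular trans pairs.
Each en is bidentate and must span two cis positions.
Only one geometric arrangement is possible; it has no improper symmetry element, so it exists as a pair of enantiomers (2 stereoisomers).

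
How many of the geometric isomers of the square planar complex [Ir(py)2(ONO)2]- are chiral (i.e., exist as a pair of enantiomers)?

0

In a square planar complex each vertex has one trans partner and two cis neighbours.
Working through the distinct placements yields 2 geometric isomers: py cis; py trans.
Each arrangement has an internal mirror plane or centre of symmetry, so none is chiral.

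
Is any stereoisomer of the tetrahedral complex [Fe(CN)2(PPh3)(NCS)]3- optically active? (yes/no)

Only one geometric arrangement is possible.

no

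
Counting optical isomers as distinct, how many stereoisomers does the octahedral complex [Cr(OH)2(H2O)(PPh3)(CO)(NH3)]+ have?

15

In an octahedral complex each vertex has one trans partner and four cis neighbours.
Exhaustive case analysis gives 9 geometric isomers.
Of these, 6 lack any improper symmetry element and so occur as enantiomeric pairs, giving 9 + 6 = 15 stereoisomers in total.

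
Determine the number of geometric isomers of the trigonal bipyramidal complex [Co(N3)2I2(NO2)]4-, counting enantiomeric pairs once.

5

Placing the ligands in turn and identifying arrangements related by rotation or reflection leaves 5 distinct geometric isomers.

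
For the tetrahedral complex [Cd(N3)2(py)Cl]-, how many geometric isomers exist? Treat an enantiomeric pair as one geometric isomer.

Only one geometric arrangement is possible.

1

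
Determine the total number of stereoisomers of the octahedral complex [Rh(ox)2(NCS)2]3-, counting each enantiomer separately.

3

The six octahedral sites form three mutually perpendicular trans pairs.
Each ox is bidentate and must span two cis positions.
Systematic placement gives 2 geometric isomers: NCS trans; NCS cis (chiral).
One of these lacks any improper symmetry element and so occurs as an enantiomeric pair, giving 2 + 1 = 3 stereoisomers in total.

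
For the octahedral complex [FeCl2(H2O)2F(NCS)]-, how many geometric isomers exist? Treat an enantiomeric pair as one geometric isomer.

The six octahedral sites form three mutually perpendicular trans pairs.
Systematic placement gives 6 geometric isomers: Cl trans, H2O cis; Cl trans, H2O trans; Cl cis, H2O cis (3 arrangements, 2 chiral); Cl cis, H2O trans.

6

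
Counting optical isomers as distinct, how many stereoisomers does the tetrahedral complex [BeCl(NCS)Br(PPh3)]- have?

Only one geometric arrangement is possible; it has no improper symmetry element, so it exists as a pair of enantiomers (2 stereoisomers).

2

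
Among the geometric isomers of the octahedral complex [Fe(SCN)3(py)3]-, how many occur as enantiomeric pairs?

The six octahedral sites form three mutually perpendicular trans pairs.
Working through the distinct placements yields 2 geometric isomers: SCN mer; SCN fac.
Each arrangement has an internal mirror plane or centre of symmetry, so none is chiral.

0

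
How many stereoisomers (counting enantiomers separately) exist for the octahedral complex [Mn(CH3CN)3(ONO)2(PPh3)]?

There are 3 geometric isomers: CH3CN mer, ONO cis; CH3CN mer, ONO trans; CH3CN fac, ONO cis.
Each arrangement has an internal mirror plane or centre of symmetry, so none is chiral.

3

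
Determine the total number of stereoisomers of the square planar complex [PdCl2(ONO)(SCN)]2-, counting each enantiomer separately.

2

Working through the distinct placements yields 2 geometric isomers: Cl cis; Cl trans.
Each arrangement has an internal mirror plane or centre of symmetry, so none is chiral.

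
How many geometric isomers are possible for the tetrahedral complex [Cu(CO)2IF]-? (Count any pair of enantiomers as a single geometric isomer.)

1

Only one geometric arrangement is possible.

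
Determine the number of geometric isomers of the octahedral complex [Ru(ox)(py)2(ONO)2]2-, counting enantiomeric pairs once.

3

An octahedron has six vertices in three trans pairs; every non-trans pair is cis.
Each ox is bidentate and must span two cis positions.
Systematic placement gives 3 geometric isomers: py cis, ONO trans; py trans, ONO cis; py cis, ONO cis (chiral).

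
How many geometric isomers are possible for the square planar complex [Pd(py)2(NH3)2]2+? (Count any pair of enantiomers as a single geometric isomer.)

2

A square has two trans pairs of vertices; adjacent vertices are cis.
Working through the distinct placements yields 2 geometric isomers: py cis; py trans.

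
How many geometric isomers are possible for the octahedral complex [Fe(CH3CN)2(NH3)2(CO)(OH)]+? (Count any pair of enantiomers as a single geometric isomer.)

The six octahedral sites form three mutually perpendicular trans pairs.
The distinct arrangements are (6 in all): CH3CN trans, NH3 cis; CH3CN trans, NH3 trans; CH3CN cis, NH3 cis (3 arrangements, 2 chiral); CH3CN cis, NH3 trans.

6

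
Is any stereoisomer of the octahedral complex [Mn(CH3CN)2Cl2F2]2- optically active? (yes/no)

yes

The distinct arrangements are (5 in all): CH3CN trans, Cl trans, F trans; CH3CN trans, Cl cis, F cis; CH3CN cis, Cl cis, F trans; CH3CN cis, Cl cis, F cis (chiral); CH3CN cis, Cl trans, F cis.
One of these lacks any improper symmetry element and so occurs as an enantiomeric pair, giving 5 + 1 = 6 stereoisomers in total.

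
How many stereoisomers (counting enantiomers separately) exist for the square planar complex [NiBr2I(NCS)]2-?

A square has two trans pairs of vertices; adjacent vertices are cis.
Systematic placement gives 2 geometric isomers: Br cis; Br trans.
Each arrangement has an internal mirror plane or centre of symmetry, so none is chiral.

2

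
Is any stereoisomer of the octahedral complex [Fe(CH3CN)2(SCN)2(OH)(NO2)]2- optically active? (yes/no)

yes

There are 6 geometric isomers: CH3CN trans, SCN trans; CH3CN trans, SCN cis; CH3CN cis, SCN trans; CH3CN cis, SCN cis (3 arrangements, 2 chiral).
Of these, 2 lack any improper symmetry element and so occur as enantiomeric pairs, giving 6 + 2 = 8 stereoisomers in total.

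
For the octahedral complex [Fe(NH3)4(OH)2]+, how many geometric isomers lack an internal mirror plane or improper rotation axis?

An octahedron has six vertices in three trans pairs; every non-trans pair is cis.
The distinct arrangements are (2 in all): OH trans; OH cis.
Each arrangement has an internal mirror plane or centre of symmetry, so none is chiral.

0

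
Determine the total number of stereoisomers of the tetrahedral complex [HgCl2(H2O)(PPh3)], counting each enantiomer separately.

In a tetrahedral complex all four positions are equivalent and every pair of ligands is adjacent — there is no cis/trans distinction.
Only one geometric arrangement is possible.

1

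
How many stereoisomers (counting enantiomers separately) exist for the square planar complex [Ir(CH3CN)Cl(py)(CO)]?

3

In a square planar complex each vertex has one trans partner and two cis neighbours.
There are 3 geometric isomers: (CH3CN/Cl trans, CO/py trans); (CH3CN/py trans, CO/Cl trans); (CH3CN/CO trans, Cl/py trans).
Each arrangement has an internal mirror plane or centre of symmetry, so none is chiral.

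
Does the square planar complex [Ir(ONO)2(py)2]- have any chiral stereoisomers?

A square has two trans pairs of vertices; adjacent vertices are cis.
There are 2 geometric isomers: ONO cis; ONO trans.
Each arrangement has an internal mirror plane or centre of symmetry, so none is chiral.

no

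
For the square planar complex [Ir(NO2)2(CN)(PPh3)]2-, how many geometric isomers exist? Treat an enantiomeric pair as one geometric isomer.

2

A square has two trans pairs of vertices; adjacent vertices are cis.
There are 2 geometric isomers: NO2 cis; NO2 trans.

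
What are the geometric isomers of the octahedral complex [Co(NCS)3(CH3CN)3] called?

fac and mer

In an octahedral complex each vertex has one trans partner and four cis neighbours.
The distinct arrangements are (2 in all): NCS mer; NCS fac.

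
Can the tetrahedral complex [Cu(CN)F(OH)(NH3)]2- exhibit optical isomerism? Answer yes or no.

yes

All four vertices of a tetrahedron are equivalent and mutually adjacent, so cis/trans isomerism cannot arise.
Only one geometric arrangement is possible; it has no improper symmetry element, so it exists as a pair of enantiomers (2 stereoisomers).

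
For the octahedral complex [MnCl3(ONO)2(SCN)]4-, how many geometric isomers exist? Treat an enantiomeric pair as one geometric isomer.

3

An octahedron has six vertices in three trans pairs; every non-trans pair is cis.
The distinct arrangements are (3 in all): Cl mer, ONO cis; Cl mer, ONO trans; Cl fac, ONO cis.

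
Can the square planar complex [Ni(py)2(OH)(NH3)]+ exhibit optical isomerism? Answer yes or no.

no

A square has two trans pairs of vertices; adjacent vertices are cis.
Systematic placement gives 2 geometric isomers: py cis; py trans.
Each arrangement has an internal mirror plane or centre of symmetry, so none is chiral.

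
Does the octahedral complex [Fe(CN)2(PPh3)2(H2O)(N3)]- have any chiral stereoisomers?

An octahedron has six vertices in three trans pairs; every non-trans pair is cis.
There are 6 geometric isomers: CN trans, PPh3 trans; CN trans, PPh3 cis; CN cis, PPh3 trans; CN cis, PPh3 cis (3 arrangements, 2 chiral).
Of these, 2 lack any improper symmetry element and so occur as enantiomeric pairs, giving 6 + 2 = 8 stereoisomers in total.

yes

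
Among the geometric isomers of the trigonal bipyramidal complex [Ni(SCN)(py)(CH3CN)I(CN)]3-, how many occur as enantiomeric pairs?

10

Placing the ligands in turn and identifying arrangements related by rotation or reflection leaves 10 distinct geometric isomers.
Of these, 10 lack any improper symmetry element and so occur as enantiomeric pairs, giving 10 + 10 = 20 stereoisomers in total.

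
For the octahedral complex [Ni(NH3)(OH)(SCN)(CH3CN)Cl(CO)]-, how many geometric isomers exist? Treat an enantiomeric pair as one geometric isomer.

Systematic enumeration (placing each ligand type in turn and discarding arrangements equivalent by rotation or reflection) gives 15 geometric isomers.

15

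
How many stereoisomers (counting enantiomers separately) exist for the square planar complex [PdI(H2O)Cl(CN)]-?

Systematic placement gives 3 geometric isomers: (CN/H2O trans, Cl/I trans); (CN/I trans, Cl/H2O trans); (CN/Cl trans, H2O/I trans).
Each arrangement has an internal mirror plane or centre of symmetry, so none is chiral.

3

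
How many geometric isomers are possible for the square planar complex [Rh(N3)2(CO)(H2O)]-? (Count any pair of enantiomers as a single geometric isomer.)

In a square planar complex each vertex has one trans partner and two cis neighbours.
Working through the distinct placements yields 2 geometric isomers: N3 cis; N3 trans.

2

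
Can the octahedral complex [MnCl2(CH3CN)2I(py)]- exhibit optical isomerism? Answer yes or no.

yes

In an octahedral complex each vertex has one trans partner and four cis neighbours.
There are 6 geometric isomers: Cl trans, CH3CN trans; Cl cis, CH3CN trans; Cl cis, CH3CN cis (3 arrangements, 2 chiral); Cl trans, CH3CN cis.
Of these, 2 lack any improper symmetry element and so occur as enantiomeric pairs, giving 6 + 2 = 8 stereoisomers in total.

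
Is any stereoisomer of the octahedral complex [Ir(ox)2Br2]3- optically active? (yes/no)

yes

The six octahedral sites form three mutually perpendicular trans pairs.
Each ox is bidentate and must span two cis positions.
There are 2 geometric isomers: Br trans; Br cis (chiral).
One of these lacks any improper symmetry element and so occurs as an enantiomeric pair, giving 2 + 1 = 3 stereoisomers in total.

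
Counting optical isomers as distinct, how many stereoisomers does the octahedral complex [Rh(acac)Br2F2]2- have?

4

Each acac is bidentate and must span two cis positions.
There are 3 geometric isomers: Br trans, F cis; Br cis, F cis (chiral); Br cis, F trans.
One of these lacks any improper symmetry element and so occurs as an enantiomeric pair, giving 3 + 1 = 4 stereoisomers in total.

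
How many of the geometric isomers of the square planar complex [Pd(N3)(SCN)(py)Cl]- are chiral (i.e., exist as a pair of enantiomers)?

0

In a square planar complex each vertex has one trans partner and two cis neighbours.
Working through the distinct placements yields 3 geometric isomers: (Cl/SCN trans, N3/py trans); (Cl/py trans, N3/SCN trans); (Cl/N3 trans, SCN/py trans).
Each arrangement has an internal mirror plane or centre of symmetry, so none is chiral.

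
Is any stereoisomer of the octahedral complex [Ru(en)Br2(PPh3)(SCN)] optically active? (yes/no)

The six octahedral sites form three mutually perpendicular trans pairs.
Each en is bidentate and must span two cis positions.
The distinct arrangements are (4 in all): Br trans; Br cis (3 arrangements, 2 chiral).
Of these, 2 lack any improper symmetry element and so occur as enantiomeric pairs, giving 4 + 2 = 6 stereoisomers in total.

yes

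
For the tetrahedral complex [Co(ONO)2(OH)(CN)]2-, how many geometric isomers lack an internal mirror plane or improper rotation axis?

Only one geometric arrangement is possible.

0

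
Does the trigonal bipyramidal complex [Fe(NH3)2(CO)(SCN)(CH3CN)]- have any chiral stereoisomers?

yes

A trigonal bipyramid has two axial and three equatorial sites, which are chemically inequivalent.
Placing the ligands in turn and identifying arrangements related by rotation or reflection leaves 7 distinct geometric isomers.
Of these, 3 lack any improper symmetry element and so occur as enantiomeric pairs, giving 7 + 3 = 10 stereoisomers in total.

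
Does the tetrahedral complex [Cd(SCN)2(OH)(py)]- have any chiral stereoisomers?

no

In a tetrahedral complex all four positions are equivalent and every pair of ligands is adjacent — there is no cis/trans distinction.
Only one geometric arrangement is possible.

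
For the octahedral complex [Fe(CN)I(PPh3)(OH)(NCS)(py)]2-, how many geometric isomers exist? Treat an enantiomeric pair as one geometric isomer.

15

Placing the ligands in turn and identifying arrangements related by rotation or reflection leaves 15 distinct geometric isomers.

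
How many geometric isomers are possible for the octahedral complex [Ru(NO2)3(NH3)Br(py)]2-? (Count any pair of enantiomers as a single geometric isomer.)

Systematic placement gives 4 geometric isomers: NO2 mer (3 arrangements); NO2 fac (chiral).

4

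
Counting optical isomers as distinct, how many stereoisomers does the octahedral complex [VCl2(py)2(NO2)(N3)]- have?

In an octahedral complex each vertex has one trans partner and four cis neighbours.
Working through the distinct placements yields 6 geometric isomers: Cl trans, py trans; Cl trans, py cis; Cl cis, py trans; Cl cis, py cis (3 arrangements, 2 chiral).
Of these, 2 lack any improper symmetry element and so occur as enantiomeric pairs, giving 6 + 2 = 8 stereoisomers in total.

8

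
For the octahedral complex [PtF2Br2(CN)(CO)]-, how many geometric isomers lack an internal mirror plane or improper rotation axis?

In an octahedral complex each vertex has one trans partner and four cis neighbours.
Working through the distinct placements yields 6 geometric isomers: F trans, Br trans; F cis, Br trans; F trans, Br cis; F cis, Br cis (3 arrangements, 2 chiral).
Of these, 2 lack any improper symmetry element and so occur as enantiomeric pairs, giving 6 + 2 = 8 stereoisomers in total.

2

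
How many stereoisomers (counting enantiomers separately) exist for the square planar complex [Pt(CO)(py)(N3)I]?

A square has two trans pairs of vertices; adjacent vertices are cis.
Systematic placement gives 3 geometric isomers: (CO/N3 trans, I/py trans); (CO/py trans, I/N3 trans); (CO/I trans, N3/py trans).
Each arrangement has an internal mirror plane or centre of symmetry, so none is chiral.

3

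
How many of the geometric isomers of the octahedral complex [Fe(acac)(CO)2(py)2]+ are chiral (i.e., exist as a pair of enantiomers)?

In an octahedral complex each vertex has one trans partner and four cis neighbours.
Each acac is bidentate and must span two cis positions.
There are 3 geometric isomers: CO trans, py cis; CO cis, py trans; CO cis, py cis (chiral).
One of these lacks any improper symmetry element and so occurs as an enantiomeric pair, giving 3 + 1 = 4 stereoisomers in total.

1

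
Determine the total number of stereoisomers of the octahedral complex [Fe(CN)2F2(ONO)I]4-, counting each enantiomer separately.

8

In an octahedral complex each vertex has one trans partner and four cis neighbours.
There are 6 geometric isomers: CN trans, F trans; CN trans, F cis; CN cis, F cis (3 arrangements, 2 chiral); CN cis, F trans.
Of these, 2 lack any improper symmetry element and so occur as enantiomeric pairs, giving 6 + 2 = 8 stereoisomers in total.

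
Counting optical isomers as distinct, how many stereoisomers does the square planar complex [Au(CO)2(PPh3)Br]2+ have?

2

A square has two trans pairs of vertices; adjacent vertices are cis.
Working through the distinct placements yields 2 geometric isomers: CO cis; CO trans.
Each arrangement has an internal mirror plane or centre of symmetry, so none is chiral.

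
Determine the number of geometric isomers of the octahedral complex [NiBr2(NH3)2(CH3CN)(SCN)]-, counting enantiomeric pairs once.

The six octahedral sites form three mutually perpendicular trans pairs.
Working through the distinct placements yields 6 geometric isomers: Br trans, NH3 cis; Br trans, NH3 trans; Br cis, NH3 cis (3 arrangements, 2 chiral); Br cis, NH3 trans.

6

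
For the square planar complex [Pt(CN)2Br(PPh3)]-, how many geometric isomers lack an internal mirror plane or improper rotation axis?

There are 2 geometric isomers: CN cis; CN trans.
Each arrangement has an internal mirror plane or centre of symmetry, so none is chiral.

0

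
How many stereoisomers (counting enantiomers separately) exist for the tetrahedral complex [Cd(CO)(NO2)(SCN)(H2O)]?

All four vertices of a tetrahedron are equivalent and mutually adjacent, so cis/trans isomerism cannot arise.
Only one geometric arrangement is possible; it has no improper symmetry element, so it exists as a pair of enantiomers (2 stereoisomers).

2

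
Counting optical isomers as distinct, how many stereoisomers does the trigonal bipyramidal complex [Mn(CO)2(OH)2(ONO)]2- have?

A trigonal bipyramid has two axial and three equatorial sites, which are chemically inequivalent.
Systematic enumeration (placing each ligand type in turn and discarding arrangements equivalent by rotation or reflection) gives 5 geometric isomers.
One of these lacks any improper symmetry element and so occurs as an enantiomeric pair, giving 5 + 1 = 6 stereoisomers in total.

6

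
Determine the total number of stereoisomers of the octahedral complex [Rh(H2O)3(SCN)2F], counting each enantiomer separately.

In an octahedral complex each vertex has one trans partner and four cis neighbours.
The distinct arrangements are (3 in all): H2O mer, SCN trans; H2O fac, SCN cis; H2O mer, SCN cis.
Each arrangement has an internal mirror plane or centre of symmetry, so none is chiral.

3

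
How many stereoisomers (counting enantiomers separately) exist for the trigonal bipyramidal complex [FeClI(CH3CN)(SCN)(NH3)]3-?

20

In a trigonal bipyramid the two axial positions differ from the three equatorial ones.
Exhaustive case analysis gives 10 geometric isomers.
Of these, 10 lack any improper symmetry element and so occur as enantiomeric pairs, giving 10 + 10 = 20 stereoisomers in total.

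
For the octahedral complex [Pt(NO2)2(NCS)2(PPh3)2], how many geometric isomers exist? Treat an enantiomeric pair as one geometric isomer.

5

An octahedron has six vertices in three trans pairs; every non-trans pair is cis.
There are 5 geometric isomers: NO2 trans, NCS trans, PPh3 trans; NO2 cis, NCS trans, PPh3 cis; NO2 cis, NCS cis, PPh3 trans; NO2 cis, NCS cis, PPh3 cis (chiral); NO2 trans, NCS cis, PPh3 cis.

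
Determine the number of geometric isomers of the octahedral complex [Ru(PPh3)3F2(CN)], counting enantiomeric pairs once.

3

An octahedron has six vertices in three trans pairs; every non-trans pair is cis.
Working through the distinct placements yields 3 geometric isomers: PPh3 mer, F cis; PPh3 mer, F trans; PPh3 fac, F cis.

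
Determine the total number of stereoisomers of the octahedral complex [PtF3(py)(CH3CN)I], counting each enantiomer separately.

Systematic placement gives 4 geometric isomers: F mer (3 arrangements); F fac (chiral).
One of these lacks any improper symmetry element and so occurs as an enantiomeric pair, giving 4 + 1 = 5 stereoisomers in total.

5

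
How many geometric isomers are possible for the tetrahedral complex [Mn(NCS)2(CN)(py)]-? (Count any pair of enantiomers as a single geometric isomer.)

All four vertices of a tetrahedron are equivalent and mutually adjacent, so cis/trans isomerism cannot arise.
Only one geometric arrangement is possible.

1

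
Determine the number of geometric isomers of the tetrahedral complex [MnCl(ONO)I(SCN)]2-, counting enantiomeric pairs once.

In a tetrahedral complex all four positions are equivalent and every pair of ligands is adjacent — there is no cis/trans distinction.
Only one geometric arrangement is possible; it has no improper symmetry element, so it exists as a pair of enantiomers (2 stereoisomers).

1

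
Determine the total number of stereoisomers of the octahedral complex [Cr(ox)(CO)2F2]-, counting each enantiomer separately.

An octahedron has six vertices in three trans pairs; every non-trans pair is cis.
Each ox is bidentate and must span two cis positions.
Systematic placement gives 3 geometric isomers: CO trans, F cis; CO cis, F cis (chiral); CO cis, F trans.
One of these lacks any improper symmetry element and so occurs as an enantiomeric pair, giving 3 + 1 = 4 stereoisomers in total.

4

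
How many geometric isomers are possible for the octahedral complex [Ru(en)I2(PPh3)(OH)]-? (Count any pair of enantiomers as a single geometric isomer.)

4

Each en is bidentate and must span two cis positions.
Systematic placement gives 4 geometric isomers: I trans; I cis (3 arrangements, 2 chiral).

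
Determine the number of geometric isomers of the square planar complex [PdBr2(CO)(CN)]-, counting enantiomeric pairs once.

In a square planar complex each vertex has one trans partner and two cis neighbours.
The distinct arrangements are (2 in all): Br cis; Br trans.

2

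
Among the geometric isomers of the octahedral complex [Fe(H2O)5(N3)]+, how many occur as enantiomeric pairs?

0

Only one geometric arrangement is possible.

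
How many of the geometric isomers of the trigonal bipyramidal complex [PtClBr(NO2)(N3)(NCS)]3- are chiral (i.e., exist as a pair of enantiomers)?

In a trigonal bipyramid the two axial positions differ from the three equatorial ones.
Systematic enumeration (placing each ligand type in turn and discarding arrangements equivalent by rotation or reflection) gives 10 geometric isomers.
Of these, 10 lack any improper symmetry element and so occur as enantiomeric pairs, giving 10 + 10 = 20 stereoisomers in total.

10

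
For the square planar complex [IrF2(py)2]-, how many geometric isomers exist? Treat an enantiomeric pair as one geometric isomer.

2

In a square planar complex each vertex has one trans partner and two cis neighbours.
Working through the distinct placements yields 2 geometric isomers: F cis; F trans.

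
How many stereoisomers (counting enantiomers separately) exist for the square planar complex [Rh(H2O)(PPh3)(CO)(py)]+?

3

In a square planar complex each vertex has one trans partner and two cis neighbours.
The distinct arrangements are (3 in all): (CO/PPh3 trans, H2O/py trans); (CO/py trans, H2O/PPh3 trans); (CO/H2O trans, PPh3/py trans).
Each arrangement has an internal mirror plane or centre of symmetry, so none is chiral.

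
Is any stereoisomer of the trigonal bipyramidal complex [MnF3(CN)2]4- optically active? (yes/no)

A trigonal bipyramid has two axial and three equatorial sites, which are chemically inequivalent.
The distinct arrangements are (3 in all): CN both axial; CN one axial, one equatorial; CN both equatorial.
Each arrangement has an internal mirror plane or centre of symmetry, so none is chiral.

no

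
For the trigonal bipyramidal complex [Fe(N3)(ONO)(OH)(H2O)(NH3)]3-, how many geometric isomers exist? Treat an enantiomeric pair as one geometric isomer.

10

Systematic enumeration (placing each ligand type in turn and discarding arrangements equivalent by rotation or reflection) gives 10 geometric isomers.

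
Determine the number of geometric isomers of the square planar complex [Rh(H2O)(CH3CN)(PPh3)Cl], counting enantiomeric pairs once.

In a square planar complex each vertex has one trans partner and two cis neighbours.
Systematic placement gives 3 geometric isomers: (CH3CN/H2O trans, Cl/PPh3 trans); (CH3CN/PPh3 trans, Cl/H2O trans); (CH3CN/Cl trans, H2O/PPh3 trans).

3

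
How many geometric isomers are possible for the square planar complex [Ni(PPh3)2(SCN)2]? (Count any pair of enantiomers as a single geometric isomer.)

2

A square has two trans pairs of vertices; adjacent vertices are cis.
The distinct arrangements are (2 in all): PPh3 cis; PPh3 trans.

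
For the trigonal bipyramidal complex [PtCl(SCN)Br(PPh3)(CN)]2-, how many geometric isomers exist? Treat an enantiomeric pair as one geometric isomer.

A trigonal bipyramid has two axial and three equatorial sites, which are chemically inequivalent.
Placing the ligands in turn and identifying arrangements related by rotation or reflection leaves 10 distinct geometric isomers.

10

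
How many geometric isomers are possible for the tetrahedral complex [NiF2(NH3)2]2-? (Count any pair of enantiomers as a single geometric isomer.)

1

In a tetrahedral complex all four positions are equivalent and every pair of ligands is adjacent — there is no cis/trans distinction.
Only one geometric arrangement is possible.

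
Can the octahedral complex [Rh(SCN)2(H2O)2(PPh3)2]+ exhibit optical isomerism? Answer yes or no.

An octahedron has six vertices in three trans pairs; every non-trans pair is cis.
There are 5 geometric isomers: SCN trans, H2O trans, PPh3 trans; SCN cis, H2O trans, PPh3 cis; SCN trans, H2O cis, PPh3 cis; SCN cis, H2O cis, PPh3 cis (chiral); SCN cis, H2O cis, PPh3 trans.
One of these lacks any improper symmetry element and so occurs as an enantiomeric pair, giving 5 + 1 = 6 stereoisomers in total.

yes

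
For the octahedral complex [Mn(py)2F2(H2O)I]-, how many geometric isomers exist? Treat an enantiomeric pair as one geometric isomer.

6

In an octahedral complex each vertex has one trans partner and four cis neighbours.
Systematic placement gives 6 geometric isomers: py trans, F trans; py cis, F trans; py trans, F cis; py cis, F cis (3 arrangements, 2 chiral).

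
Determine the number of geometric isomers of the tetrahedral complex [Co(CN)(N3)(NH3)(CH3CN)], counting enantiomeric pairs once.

1

In a tetrahedral complex all four positions are equivalent and every pair of ligands is adjacent — there is no cis/trans distinction.
Only one geometric arrangement is possible; it has no improper symmetry element, so it exists as a pair of enantiomers (2 stereoisomers).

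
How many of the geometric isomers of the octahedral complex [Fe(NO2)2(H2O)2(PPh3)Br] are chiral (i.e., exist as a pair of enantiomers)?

An octahedron has six vertices in three trans pairs; every non-trans pair is cis.
Systematic placement gives 6 geometric isomers: NO2 cis, H2O cis (3 arrangements, 2 chiral); NO2 trans, H2O cis; NO2 cis, H2O trans; NO2 trans, H2O trans.
Of these, 2 lack any improper symmetry element and so occur as enantiomeric pairs, giving 6 + 2 = 8 stereoisomers in total.

2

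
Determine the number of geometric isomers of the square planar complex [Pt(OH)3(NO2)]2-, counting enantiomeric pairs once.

A square has two trans pairs of vertices; adjacent vertices are cis.
Only one geometric arrangement is possible.

1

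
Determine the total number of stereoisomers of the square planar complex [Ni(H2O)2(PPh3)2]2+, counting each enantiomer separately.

2

A square has two trans pairs of vertices; adjacent vertices are cis.
The distinct arrangements are (2 in all): H2O cis; H2O trans.
Each arrangement has an internal mirror plane or centre of symmetry, so none is chiral.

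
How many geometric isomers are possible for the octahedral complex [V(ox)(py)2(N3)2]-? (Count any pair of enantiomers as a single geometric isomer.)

In an octahedral complex each vertex has one trans partner and four cis neighbours.
Each ox is bidentate and must span two cis positions.
Systematic placement gives 3 geometric isomers: py cis, N3 trans; py trans, N3 cis; py cis, N3 cis (chiral).

3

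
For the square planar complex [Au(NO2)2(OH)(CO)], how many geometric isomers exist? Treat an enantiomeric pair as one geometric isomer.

2

Systematic placement gives 2 geometric isomers: NO2 cis; NO2 trans.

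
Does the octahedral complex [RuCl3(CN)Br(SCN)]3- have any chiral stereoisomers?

yes

The six octahedral sites form three mutually perpendicular trans pairs.
There are 4 geometric isomers: Cl mer (3 arrangements); Cl fac (chiral).
One of these lacks any improper symmetry element and so occurs as an enantiomeric pair, giving 4 + 1 = 5 stereoisomers in total.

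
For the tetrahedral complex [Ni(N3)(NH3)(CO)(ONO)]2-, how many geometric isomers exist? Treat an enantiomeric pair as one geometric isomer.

Only one geometric arrangement is possible; it has no improper symmetry element, so it exists as a pair of enantiomers (2 stereoisomers).

1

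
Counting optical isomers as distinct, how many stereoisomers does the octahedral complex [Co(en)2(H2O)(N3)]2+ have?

3

The six octahedral sites form three mutually perpendicular trans pairs.
Each en is bidentate and must span two cis positions.
Working through the distinct placements yields 2 geometric isomers: H2O and N3 mutually trans; H2O and N3 mutually cis (chiral).
One of these lacks any improper symmetry element and so occurs as an enantiomeric pair, giving 2 + 1 = 3 stereoisomers in total.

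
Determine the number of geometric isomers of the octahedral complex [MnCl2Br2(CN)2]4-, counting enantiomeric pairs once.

5

In an octahedral complex each vertex has one trans partner and four cis neighbours.
The distinct arrangements are (5 in all): Cl trans, Br trans, CN trans; Cl cis, Br trans, CN cis; Cl trans, Br cis, CN cis; Cl cis, Br cis, CN cis (chiral); Cl cis, Br cis, CN trans.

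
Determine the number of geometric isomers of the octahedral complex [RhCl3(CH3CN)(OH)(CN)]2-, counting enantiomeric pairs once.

An octahedron has six vertices in three trans pairs; every non-trans pair is cis.
Working through the distinct placements yields 4 geometric isomers: Cl mer (3 arrangements); Cl fac (chiral).

4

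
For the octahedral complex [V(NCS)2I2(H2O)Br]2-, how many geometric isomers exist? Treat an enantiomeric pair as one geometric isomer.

6

There are 6 geometric isomers: NCS trans, I trans; NCS cis, I cis (3 arrangements, 2 chiral); NCS trans, I cis; NCS cis, I trans.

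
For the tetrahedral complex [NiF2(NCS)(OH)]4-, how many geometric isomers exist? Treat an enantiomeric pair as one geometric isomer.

1

In a tetrahedral complex all four positions are equivalent and every pair of ligands is adjacent — there is no cis/trans distinction.
Only one geometric arrangement is possible.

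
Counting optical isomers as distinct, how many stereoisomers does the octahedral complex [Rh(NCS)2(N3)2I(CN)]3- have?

In an octahedral complex each vertex has one trans partner and four cis neighbours.
There are 6 geometric isomers: NCS trans, N3 trans; NCS cis, N3 cis (3 arrangements, 2 chiral); NCS trans, N3 cis; NCS cis, N3 trans.
Of these, 2 lack any improper symmetry element and so occur as enantiomeric pairs, giving 6 + 2 = 8 stereoisomers in total.

8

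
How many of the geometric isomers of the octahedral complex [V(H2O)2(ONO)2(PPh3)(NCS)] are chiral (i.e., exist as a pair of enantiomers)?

2

The six octahedral sites form three mutually perpendicular trans pairs.
Working through the distinct placements yields 6 geometric isomers: H2O trans, ONO cis; H2O trans, ONO trans; H2O cis, ONO cis (3 arrangements, 2 chiral); H2O cis, ONO trans.
Of these, 2 lack any improper symmetry element and so occur as enantiomeric pairs, giving 6 + 2 = 8 stereoisomers in total.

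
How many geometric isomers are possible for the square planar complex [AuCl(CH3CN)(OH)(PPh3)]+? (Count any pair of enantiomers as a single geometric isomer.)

In a square planar complex each vertex has one trans partner and two cis neighbours.
Working through the distinct placements yields 3 geometric isomers: (CH3CN/OH trans, Cl/PPh3 trans); (CH3CN/PPh3 trans, Cl/OH trans); (CH3CN/Cl trans, OH/PPh3 trans).

3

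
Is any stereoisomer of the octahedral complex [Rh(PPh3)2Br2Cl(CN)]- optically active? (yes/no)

Systematic placement gives 6 geometric isomers: PPh3 trans, Br trans; PPh3 cis, Br trans; PPh3 trans, Br cis; PPh3 cis, Br cis (3 arrangements, 2 chiral).
Of these, 2 lack any improper symmetry element and so occur as enantiomeric pairs, giving 6 + 2 = 8 stereoisomers in total.

yes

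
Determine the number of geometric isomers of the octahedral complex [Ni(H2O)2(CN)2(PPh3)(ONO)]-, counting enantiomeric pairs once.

The six octahedral sites form three mutually perpendicular trans pairs.
Working through the distinct placements yields 6 geometric isomers: H2O trans, CN trans; H2O cis, CN trans; H2O cis, CN cis (3 arrangements, 2 chiral); H2O trans, CN cis.

6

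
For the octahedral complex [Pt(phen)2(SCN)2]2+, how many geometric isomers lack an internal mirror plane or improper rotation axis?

1

The six octahedral sites form three mutually perpendicular trans pairs.
Each phen is bidentate and must span two cis positions.
Systematic placement gives 2 geometric isomers: SCN trans; SCN cis (chiral).
One of these lacks any improper symmetry element and so occurs as an enantiomeric pair, giving 2 + 1 = 3 stereoisomers in total.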